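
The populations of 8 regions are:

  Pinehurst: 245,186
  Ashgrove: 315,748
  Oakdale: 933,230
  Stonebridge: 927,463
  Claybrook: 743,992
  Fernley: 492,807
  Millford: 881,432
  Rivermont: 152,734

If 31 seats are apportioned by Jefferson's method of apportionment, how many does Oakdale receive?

7

Standard divisor 4692592/31 ≈ 151373.935; standard quotas: Pinehurst 1.620, Ashgrove 2.086, Oakdale 6.165, Stonebridge 6.127, Claybrook 4.915, Fernley 3.256, Millford 5.823, Rivermont 1.009.
Rounding down gives 1, 2, 6, 6, 4, 3, 5, 1 = 28 seats, so the divisor must be adjusted.
With modified divisor 132900: modified quotas Pinehurst 1.845, Ashgrove 2.376, Oakdale 7.022, Stonebridge 6.979, Claybrook 5.598, Fernley 3.708, Millford 6.632, Rivermont 1.149.
Rounding down: Pinehurst 1, Ashgrove 2, Oakdale 7, Stonebridge 6, Claybrook 5, Fernley 3, Millford 6, Rivermont 1 (total 31).
Oakdale receives 7.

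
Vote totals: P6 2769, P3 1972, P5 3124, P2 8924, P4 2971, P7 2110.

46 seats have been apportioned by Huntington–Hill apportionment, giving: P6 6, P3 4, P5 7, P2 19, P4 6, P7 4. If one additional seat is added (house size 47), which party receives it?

P7

Priority for the next seat is population ÷ (√(s·(s+1))).
Priorities: P6 427.266, P3 440.953, P5 417.462, P2 457.792, P4 458.435, P7 471.810.
Highest priority: P7.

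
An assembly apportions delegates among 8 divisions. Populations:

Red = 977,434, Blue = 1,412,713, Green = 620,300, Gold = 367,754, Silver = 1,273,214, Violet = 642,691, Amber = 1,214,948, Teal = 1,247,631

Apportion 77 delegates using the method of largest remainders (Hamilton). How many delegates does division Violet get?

6

Total 7756685; standard divisor 7756685/77 ≈ 100736.169.
Standard quotas: Red 9.7029, Blue 14.0239, Green 6.1577, Gold 3.6507, Silver 12.6391, Violet 6.3799, Amber 12.0607, Teal 12.3851.
Lower quotas: Red 9, Blue 14, Green 6, Gold 3, Silver 12, Violet 6, Amber 12, Teal 12 (sum 74, leaving 3 seats).
Remainders in descending order: Red 0.7029, Gold 0.6507, Silver 0.6391, Teal 0.3851, Violet 0.3799, Green 0.1577, Amber 0.0607, Blue 0.0239.
The surplus seats go to Red, Gold, Silver.
Violet receives 6.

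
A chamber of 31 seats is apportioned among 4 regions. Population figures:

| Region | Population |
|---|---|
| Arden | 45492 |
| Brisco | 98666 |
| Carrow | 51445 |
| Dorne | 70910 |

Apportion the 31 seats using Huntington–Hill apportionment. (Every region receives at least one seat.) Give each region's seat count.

Arden 5, Brisco 12, Carrow 6, Dorne 8

With divisor 8472: modified quotas Arden 5.370, Brisco 11.646, Carrow 6.072, Dorne 8.370.
Geometric-mean thresholds: Arden √(5·6)=5.477, Brisco √(11·12)=11.489, Carrow √(6·7)=6.481, Dorne √(8·9)=8.485.
Each quota rounded against its threshold gives Arden 5, Brisco 12, Carrow 6, Dorne 8 (total 31).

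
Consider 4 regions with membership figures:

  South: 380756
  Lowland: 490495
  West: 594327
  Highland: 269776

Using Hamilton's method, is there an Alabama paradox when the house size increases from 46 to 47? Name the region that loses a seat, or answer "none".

none

At 46 seats: South 10, Lowland 13, West 16, Highland 7.
At 47 seats: South 11, Lowland 13, West 16, Highland 7.
No region's allocation decreased.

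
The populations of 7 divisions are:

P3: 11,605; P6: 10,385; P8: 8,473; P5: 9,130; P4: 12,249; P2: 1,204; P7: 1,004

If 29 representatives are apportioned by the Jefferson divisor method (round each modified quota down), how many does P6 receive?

6

Standard divisor 54050/29 ≈ 1863.793; standard quotas: P3 6.227, P6 5.572, P8 4.546, P5 4.899, P4 6.572, P2 0.646, P7 0.539.
Rounding down gives 6, 5, 4, 4, 6, 0, 0 = 25 seats, so the divisor must be adjusted.
With modified divisor 1680: modified quotas P3 6.908, P6 6.182, P8 5.043, P5 5.435, P4 7.291, P2 0.717, P7 0.598.
Rounding down: P3 6, P6 6, P8 5, P5 5, P4 7, P2 0, P7 0 (total 29).
P6 receives 6.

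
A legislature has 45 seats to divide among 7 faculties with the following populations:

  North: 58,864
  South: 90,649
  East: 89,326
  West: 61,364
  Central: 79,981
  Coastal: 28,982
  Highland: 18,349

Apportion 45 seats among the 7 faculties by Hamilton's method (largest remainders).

North 6; South 10; East 9; West 7; Central 8; Coastal 3; Highland 2

The standard divisor is 427515/45 ≈ 9500.333.
Standard quotas: North 6.1960, South 9.5417, East 9.4024, West 6.4591, Central 8.4188, Coastal 3.0506, Highland 1.9314.
Lower quotas: North 6, South 9, East 9, West 6, Central 8, Coastal 3, Highland 1 (sum 42, leaving 3 seats).
Remainders in descending order: Highland 0.9314, South 0.5417, West 0.4591, Central 0.4188, East 0.4024, North 0.1960, Coastal 0.0506.
Largest remainders: Highland, South, West receive the extra seats.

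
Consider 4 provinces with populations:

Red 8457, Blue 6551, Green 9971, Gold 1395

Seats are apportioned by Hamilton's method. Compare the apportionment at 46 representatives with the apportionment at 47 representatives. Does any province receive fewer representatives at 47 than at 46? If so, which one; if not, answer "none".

At 46 seats: Red 15, Blue 11, Green 17, Gold 3.
At 47 seats: Red 15, Blue 12, Green 18, Gold 2.
Gold drops from 3 to 2.

Gold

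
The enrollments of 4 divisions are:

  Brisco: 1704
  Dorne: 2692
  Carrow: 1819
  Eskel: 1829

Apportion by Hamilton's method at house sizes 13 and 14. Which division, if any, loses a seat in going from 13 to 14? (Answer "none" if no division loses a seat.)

none

At 13 seats: Brisco 3, Dorne 4, Carrow 3, Eskel 3.
At 14 seats: Brisco 3, Dorne 5, Carrow 3, Eskel 3.
No division's allocation decreased.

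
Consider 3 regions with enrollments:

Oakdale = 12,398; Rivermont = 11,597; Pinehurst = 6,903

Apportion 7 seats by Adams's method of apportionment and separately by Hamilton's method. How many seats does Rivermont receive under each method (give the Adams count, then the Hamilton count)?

2 and 3

Adams: Oakdale 3, Rivermont 2, Pinehurst 2.
Hamilton: Oakdale 3, Rivermont 3, Pinehurst 1.
Rivermont gets 2 under Adams and 3 under Hamilton.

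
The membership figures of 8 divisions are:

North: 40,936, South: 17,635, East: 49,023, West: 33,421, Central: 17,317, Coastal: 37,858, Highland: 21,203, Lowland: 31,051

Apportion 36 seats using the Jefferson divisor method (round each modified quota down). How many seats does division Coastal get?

Standard divisor 248444/36 ≈ 6901.222; standard quotas: North 5.932, South 2.555, East 7.104, West 4.843, Central 2.509, Coastal 5.486, Highland 3.072, Lowland 4.499.
Rounding down gives 5, 2, 7, 4, 2, 5, 3, 4 = 32 seats, so the divisor must be adjusted.
With modified divisor 6170: modified quotas North 6.635, South 2.858, East 7.945, West 5.417, Central 2.807, Coastal 6.136, Highland 3.436, Lowland 5.033.
Rounding down: North 6, South 2, East 7, West 5, Central 2, Coastal 6, Highland 3, Lowland 5 (total 36).
Coastal receives 6.

6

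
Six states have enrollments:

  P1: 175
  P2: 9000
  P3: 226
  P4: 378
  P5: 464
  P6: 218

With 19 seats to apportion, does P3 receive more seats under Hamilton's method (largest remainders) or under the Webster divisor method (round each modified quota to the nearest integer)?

Hamilton

Hamilton: P1 0, P2 16, P3 1, P4 1, P5 1, P6 0.
Webster: P1 0, P2 17, P3 0, P4 1, P5 1, P6 0.
P3 gets 1 under Hamilton and 0 under Webster.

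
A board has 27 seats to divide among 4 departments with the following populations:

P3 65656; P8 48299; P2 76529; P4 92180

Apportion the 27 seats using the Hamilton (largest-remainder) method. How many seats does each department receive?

P3: 6; P8: 5; P2: 7; P4: 9

The standard divisor is 282664/27 ≈ 10469.037.
Standard quotas: P3 6.2714, P8 4.6135, P2 7.3100, P4 8.8050.
Lower quotas: P3 6, P8 4, P2 7, P4 8 (sum 25, leaving 2 seats).
Remainders in descending order: P4 0.8050, P8 0.6135, P2 0.3100, P3 0.2714.
The surplus seats go to P4, P8.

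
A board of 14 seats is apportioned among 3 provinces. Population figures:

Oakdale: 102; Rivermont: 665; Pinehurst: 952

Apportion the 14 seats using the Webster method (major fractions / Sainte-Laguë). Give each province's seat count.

Standard divisor 1719/14 ≈ 122.786; standard quotas: Oakdale 0.831, Rivermont 5.416, Pinehurst 7.753.
Rounding to the nearest integer gives Oakdale 1, Rivermont 5, Pinehurst 8 — total 14, matching the house size, so no adjustment is needed.

Oakdale 1, Rivermont 5, Pinehurst 8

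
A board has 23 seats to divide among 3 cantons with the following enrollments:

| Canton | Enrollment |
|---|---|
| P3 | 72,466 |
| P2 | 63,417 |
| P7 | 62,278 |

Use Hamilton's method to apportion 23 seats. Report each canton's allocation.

Total 198161; standard divisor 198161/23 ≈ 8615.696.
Standard quotas: P3 8.4109, P2 7.3606, P7 7.2284.
Lower quotas: P3 8, P2 7, P7 7 (sum 22, leaving 1 seat).
Remainders in descending order: P3 0.4109, P2 0.3606, P7 0.2284.
Largest remainder: P3 receives the extra seat.

P3=9; P2=7; P7=7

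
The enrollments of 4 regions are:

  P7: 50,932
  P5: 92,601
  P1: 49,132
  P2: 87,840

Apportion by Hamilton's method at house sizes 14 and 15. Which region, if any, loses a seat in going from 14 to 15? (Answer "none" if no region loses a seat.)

none

At 14 seats: P7 3, P5 5, P1 2, P2 4.
At 15 seats: P7 3, P5 5, P1 2, P2 5.
No region's allocation decreased.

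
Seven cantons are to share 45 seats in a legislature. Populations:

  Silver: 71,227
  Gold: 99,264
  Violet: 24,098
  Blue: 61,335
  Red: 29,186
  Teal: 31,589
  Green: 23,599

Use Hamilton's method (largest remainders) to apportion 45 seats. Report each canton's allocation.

Silver: 10; Gold: 13; Violet: 3; Blue: 8; Red: 4; Teal: 4; Green: 3

Standard divisor: 340298 ÷ 45 ≈ 7562.178.
Standard quotas: Silver 9.4188, Gold 13.1264, Violet 3.1866, Blue 8.1108, Red 3.8595, Teal 4.1772, Green 3.1207.
Lower quotas: Silver 9, Gold 13, Violet 3, Blue 8, Red 3, Teal 4, Green 3 (sum 43, leaving 2 seats).
Remainders in descending order: Red 0.8595, Silver 0.4188, Violet 0.1866, Teal 0.1772, Gold 0.1264, Green 0.1207, Blue 0.1108.
The surplus seats go to Red, Silver.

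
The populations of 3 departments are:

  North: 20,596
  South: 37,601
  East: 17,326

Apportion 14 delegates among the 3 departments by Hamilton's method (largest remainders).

Standard divisor: 75523 ÷ 14 ≈ 5394.5.
Standard quotas: North 3.8180, South 6.9702, East 3.2118.
Lower quotas: North 3, South 6, East 3 (sum 12, leaving 2 seats).
Remainders in descending order: South 0.9702, North 0.8180, East 0.2118.
The surplus seats go to South, North.

North: 4; South: 7; East: 3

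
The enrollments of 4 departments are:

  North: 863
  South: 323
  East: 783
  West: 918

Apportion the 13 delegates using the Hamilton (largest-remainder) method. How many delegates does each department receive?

The standard divisor is 2887/13 ≈ 222.077.
Standard quotas: North 3.886, South 1.454, East 3.526, West 4.134.
Lower quotas: North 3, South 1, East 3, West 4 (sum 11, leaving 2 seats).
Remainders in descending order: North 0.886, East 0.526, South 0.454, West 0.134.
The surplus seats go to North, East.

North 4, South 1, East 4, West 4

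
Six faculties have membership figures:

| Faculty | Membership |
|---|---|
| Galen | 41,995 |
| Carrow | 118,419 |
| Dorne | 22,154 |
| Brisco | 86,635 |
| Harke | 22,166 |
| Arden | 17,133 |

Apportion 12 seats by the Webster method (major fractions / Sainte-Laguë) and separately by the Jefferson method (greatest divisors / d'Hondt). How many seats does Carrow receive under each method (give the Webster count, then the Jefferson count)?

4 and 5

Webster: Galen 2, Carrow 4, Dorne 1, Brisco 3, Harke 1, Arden 1.
Jefferson: Galen 1, Carrow 5, Dorne 1, Brisco 4, Harke 1, Arden 0.
Carrow gets 4 under Webster and 5 under Jefferson.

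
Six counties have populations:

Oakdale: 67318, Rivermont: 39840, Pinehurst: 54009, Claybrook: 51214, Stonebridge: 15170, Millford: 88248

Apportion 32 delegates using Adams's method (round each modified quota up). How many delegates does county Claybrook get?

Standard divisor 315799/32 ≈ 9868.719; standard quotas: Oakdale 6.821, Rivermont 4.037, Pinehurst 5.473, Claybrook 5.190, Stonebridge 1.537, Millford 8.942.
Rounding up gives 7, 5, 6, 6, 2, 9 = 35 seats, so the divisor must be adjusted.
With modified divisor 10900: modified quotas Oakdale 6.176, Rivermont 3.655, Pinehurst 4.955, Claybrook 4.699, Stonebridge 1.392, Millford 8.096.
Rounding up: Oakdale 7, Rivermont 4, Pinehurst 5, Claybrook 5, Stonebridge 2, Millford 9 (total 32).
Claybrook receives 5.

5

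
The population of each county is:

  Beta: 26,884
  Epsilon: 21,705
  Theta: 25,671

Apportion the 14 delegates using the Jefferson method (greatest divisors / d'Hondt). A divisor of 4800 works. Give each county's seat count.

Beta: 5; Epsilon: 4; Theta: 5

With modified divisor 4800: modified quotas Beta 5.601, Epsilon 4.522, Theta 5.348.
Rounding down: Beta 5, Epsilon 4, Theta 5 (total 14).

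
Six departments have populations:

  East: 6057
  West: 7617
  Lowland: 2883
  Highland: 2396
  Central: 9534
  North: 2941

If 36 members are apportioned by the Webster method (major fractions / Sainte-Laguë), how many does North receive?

Standard divisor 31428/36 ≈ 873; standard quotas: East 6.938, West 8.725, Lowland 3.302, Highland 2.745, Central 10.921, North 3.369.
Rounding to the nearest integer gives East 7, West 9, Lowland 3, Highland 3, Central 11, North 3 — total 36, matching the house size, so no adjustment is needed.
North receives 3.

3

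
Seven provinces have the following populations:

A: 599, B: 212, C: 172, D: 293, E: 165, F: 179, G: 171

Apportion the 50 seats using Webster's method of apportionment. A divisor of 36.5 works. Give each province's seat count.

With modified divisor 36.5: modified quotas A 16.411, B 5.808, C 4.712, D 8.027, E 4.521, F 4.904, G 4.685.
Rounding to the nearest integer: A 16, B 6, C 5, D 8, E 5, F 5, G 5 (total 50).

A 16, B 6, C 5, D 8, E 5, F 5, G 5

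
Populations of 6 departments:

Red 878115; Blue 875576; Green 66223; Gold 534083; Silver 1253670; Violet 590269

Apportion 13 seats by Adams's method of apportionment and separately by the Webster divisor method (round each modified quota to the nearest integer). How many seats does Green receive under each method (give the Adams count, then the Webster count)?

Adams: Red 3, Blue 2, Green 1, Gold 2, Silver 3, Violet 2.
Webster: Red 3, Blue 2, Green 0, Gold 2, Silver 4, Violet 2.
Green gets 1 under Adams and 0 under Webster.

1 and 0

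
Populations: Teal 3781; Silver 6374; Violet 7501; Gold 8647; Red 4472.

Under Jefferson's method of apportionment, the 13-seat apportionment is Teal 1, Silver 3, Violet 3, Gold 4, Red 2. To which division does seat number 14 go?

Teal

Priority for the next seat is population ÷ (current seats + 1).
Priorities: Teal 1890.500, Silver 1593.500, Violet 1875.250, Gold 1729.400, Red 1490.667.
Highest priority: Teal.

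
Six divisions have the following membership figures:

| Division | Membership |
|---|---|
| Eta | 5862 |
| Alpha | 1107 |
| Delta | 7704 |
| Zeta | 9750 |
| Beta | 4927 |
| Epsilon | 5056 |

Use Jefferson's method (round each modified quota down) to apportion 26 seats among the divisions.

Eta: 4, Alpha: 0, Delta: 6, Zeta: 8, Beta: 4, Epsilon: 4

Standard divisor 34406/26 ≈ 1323.308; standard quotas: Eta 4.430, Alpha 0.837, Delta 5.822, Zeta 7.368, Beta 3.723, Epsilon 3.821.
Rounding down gives 4, 0, 5, 7, 3, 3 = 22 seats, so the divisor must be adjusted.
With modified divisor 1200: modified quotas Eta 4.885, Alpha 0.922, Delta 6.420, Zeta 8.125, Beta 4.106, Epsilon 4.213.
Rounding down: Eta 4, Alpha 0, Delta 6, Zeta 8, Beta 4, Epsilon 4 (total 26).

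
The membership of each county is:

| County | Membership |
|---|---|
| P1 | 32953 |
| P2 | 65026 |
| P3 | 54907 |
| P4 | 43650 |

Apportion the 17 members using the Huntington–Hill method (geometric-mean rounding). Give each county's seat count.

P1: 3, P2: 5, P3: 5, P4: 4

With divisor 12075: modified quotas P1 2.729, P2 5.385, P3 4.547, P4 3.615.
Geometric-mean thresholds: P1 √(2·3)=2.449, P2 √(5·6)=5.477, P3 √(4·5)=4.472, P4 √(3·4)=3.464.
Each quota rounded against its threshold gives P1 3, P2 5, P3 5, P4 4 (total 17).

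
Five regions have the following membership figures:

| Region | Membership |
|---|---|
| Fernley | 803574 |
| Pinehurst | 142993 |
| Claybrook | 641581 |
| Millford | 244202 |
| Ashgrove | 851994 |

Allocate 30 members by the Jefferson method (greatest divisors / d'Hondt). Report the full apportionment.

Fernley: 9, Pinehurst: 1, Claybrook: 7, Millford: 3, Ashgrove: 10

Standard divisor 2684344/30 ≈ 89478.133; standard quotas: Fernley 8.981, Pinehurst 1.598, Claybrook 7.170, Millford 2.729, Ashgrove 9.522.
Rounding down gives 8, 1, 7, 2, 9 = 27 seats, so the divisor must be adjusted.
With modified divisor 80670.4: modified quotas Fernley 9.961, Pinehurst 1.773, Claybrook 7.953, Millford 3.027, Ashgrove 10.561.
Rounding down: Fernley 9, Pinehurst 1, Claybrook 7, Millford 3, Ashgrove 10 (total 30).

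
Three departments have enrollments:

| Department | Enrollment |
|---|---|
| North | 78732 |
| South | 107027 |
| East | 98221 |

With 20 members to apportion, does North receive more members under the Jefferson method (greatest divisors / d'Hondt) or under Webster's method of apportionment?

Jefferson: North 5, South 8, East 7.
Webster: North 6, South 7, East 7.
North gets 5 under Jefferson and 6 under Webster.

Webster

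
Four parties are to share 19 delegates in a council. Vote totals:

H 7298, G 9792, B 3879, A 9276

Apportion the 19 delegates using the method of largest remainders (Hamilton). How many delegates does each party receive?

H 5, G 6, B 2, A 6

The standard divisor is 30245/19 ≈ 1591.842.
Standard quotas: H 4.5846, G 6.1514, B 2.4368, A 5.8272.
Lower quotas: H 4, G 6, B 2, A 5 (sum 17, leaving 2 seats).
Remainders in descending order: A 0.8272, H 0.5846, B 0.4368, G 0.1514.
The surplus seats go to A, H.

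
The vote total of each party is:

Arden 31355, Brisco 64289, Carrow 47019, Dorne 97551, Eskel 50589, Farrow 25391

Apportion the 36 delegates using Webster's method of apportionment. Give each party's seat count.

Standard divisor 316194/36 ≈ 8783.167; standard quotas: Arden 3.570, Brisco 7.320, Carrow 5.353, Dorne 11.107, Eskel 5.760, Farrow 2.891.
Rounding to the nearest integer gives Arden 4, Brisco 7, Carrow 5, Dorne 11, Eskel 6, Farrow 3 — total 36, matching the house size, so no adjustment is needed.

Arden=4, Brisco=7, Carrow=5, Dorne=11, Eskel=6, Farrow=3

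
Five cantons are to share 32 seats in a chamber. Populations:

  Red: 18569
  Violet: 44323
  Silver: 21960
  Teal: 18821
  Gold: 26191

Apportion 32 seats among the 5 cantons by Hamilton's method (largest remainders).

The standard divisor is 129864/32 ≈ 4058.25.
Standard quotas: Red 4.5756, Violet 10.9217, Silver 5.4112, Teal 4.6377, Gold 6.4538.
Lower quotas: Red 4, Violet 10, Silver 5, Teal 4, Gold 6 (sum 29, leaving 3 seats).
Remainders in descending order: Violet 0.9217, Teal 0.6377, Red 0.5756, Gold 0.4538, Silver 0.4112.
Largest remainders: Violet, Teal, Red receive the extra seats.

Red=5, Violet=11, Silver=5, Teal=5, Gold=6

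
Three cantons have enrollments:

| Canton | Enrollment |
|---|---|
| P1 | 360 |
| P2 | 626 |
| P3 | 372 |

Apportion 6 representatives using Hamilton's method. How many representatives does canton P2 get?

3

Standard divisor: 1358 ÷ 6 ≈ 226.333.
Standard quotas: P1 1.591, P2 2.766, P3 1.644.
Lower quotas: P1 1, P2 2, P3 1 (sum 4, leaving 2 seats).
Remainders in descending order: P2 0.766, P3 0.644, P1 0.591.
The surplus seats go to P2, P3.
P2 receives 3.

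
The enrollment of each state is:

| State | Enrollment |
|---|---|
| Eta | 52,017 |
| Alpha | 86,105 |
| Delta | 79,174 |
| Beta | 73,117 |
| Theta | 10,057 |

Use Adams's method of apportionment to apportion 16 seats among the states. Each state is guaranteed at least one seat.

Standard divisor 300470/16 ≈ 18779.375; standard quotas: Eta 2.770, Alpha 4.585, Delta 4.216, Beta 3.893, Theta 0.536.
Rounding up gives 3, 5, 5, 4, 1 = 18 seats, so the divisor must be adjusted.
With modified divisor 22900: modified quotas Eta 2.271, Alpha 3.760, Delta 3.457, Beta 3.193, Theta 0.439.
Rounding up: Eta 3, Alpha 4, Delta 4, Beta 4, Theta 1 (total 16).

Eta 3, Alpha 4, Delta 4, Beta 4, Theta 1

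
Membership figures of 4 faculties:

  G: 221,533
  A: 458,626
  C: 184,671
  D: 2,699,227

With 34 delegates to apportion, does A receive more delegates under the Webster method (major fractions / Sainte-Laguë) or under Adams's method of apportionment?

Webster: G 2, A 4, C 2, D 26.
Adams: G 2, A 5, C 2, D 25.
A gets 4 under Webster and 5 under Adams.

Adams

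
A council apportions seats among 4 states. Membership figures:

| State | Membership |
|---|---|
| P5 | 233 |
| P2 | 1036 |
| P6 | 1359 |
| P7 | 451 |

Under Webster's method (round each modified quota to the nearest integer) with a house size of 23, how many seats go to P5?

2

Standard divisor 3079/23 ≈ 133.87; standard quotas: P5 1.741, P2 7.739, P6 10.152, P7 3.369.
Rounding to the nearest integer gives P5 2, P2 8, P6 10, P7 3 — total 23, matching the house size, so no adjustment is needed.
P5 receives 2.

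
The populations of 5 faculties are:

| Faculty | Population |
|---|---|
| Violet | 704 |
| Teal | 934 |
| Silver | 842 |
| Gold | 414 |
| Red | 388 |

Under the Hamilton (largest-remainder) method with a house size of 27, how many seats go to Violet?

6

Standard divisor: 3282 ÷ 27 ≈ 121.556.
Standard quotas: Violet 5.792, Teal 7.684, Silver 6.927, Gold 3.406, Red 3.192.
Lower quotas: Violet 5, Teal 7, Silver 6, Gold 3, Red 3 (sum 24, leaving 3 seats).
Remainders in descending order: Silver 0.927, Violet 0.792, Teal 0.684, Gold 0.406, Red 0.192.
The surplus seats go to Silver, Violet, Teal.
Violet receives 6.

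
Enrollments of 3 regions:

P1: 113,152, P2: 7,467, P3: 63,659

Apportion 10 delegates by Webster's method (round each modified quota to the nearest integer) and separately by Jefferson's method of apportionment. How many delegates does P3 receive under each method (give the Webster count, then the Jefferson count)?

4 and 3

Webster: P1 6, P2 0, P3 4.
Jefferson: P1 7, P2 0, P3 3.
P3 gets 4 under Webster and 3 under Jefferson.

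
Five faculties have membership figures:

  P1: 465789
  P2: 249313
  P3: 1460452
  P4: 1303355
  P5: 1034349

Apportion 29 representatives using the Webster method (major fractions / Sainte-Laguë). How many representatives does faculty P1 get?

Standard divisor 4513258/29 ≈ 155629.586; standard quotas: P1 2.993, P2 1.602, P3 9.384, P4 8.375, P5 6.646.
Rounding to the nearest integer gives P1 3, P2 2, P3 9, P4 8, P5 7 — total 29, matching the house size, so no adjustment is needed.
P1 receives 3.

3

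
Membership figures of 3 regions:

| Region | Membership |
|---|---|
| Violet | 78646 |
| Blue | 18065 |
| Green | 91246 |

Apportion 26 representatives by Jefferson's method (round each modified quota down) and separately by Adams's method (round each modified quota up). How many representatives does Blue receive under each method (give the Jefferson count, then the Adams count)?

Jefferson: Violet 11, Blue 2, Green 13.
Adams: Violet 11, Blue 3, Green 12.
Blue gets 2 under Jefferson and 3 under Adams.

2 and 3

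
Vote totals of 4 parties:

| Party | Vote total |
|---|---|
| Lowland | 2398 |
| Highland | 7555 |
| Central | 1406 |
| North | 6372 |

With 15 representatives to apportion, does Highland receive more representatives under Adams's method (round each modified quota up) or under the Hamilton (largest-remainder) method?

Hamilton

Adams: Lowland 2, Highland 6, Central 2, North 5.
Hamilton: Lowland 2, Highland 7, Central 1, North 5.
Highland gets 6 under Adams and 7 under Hamilton.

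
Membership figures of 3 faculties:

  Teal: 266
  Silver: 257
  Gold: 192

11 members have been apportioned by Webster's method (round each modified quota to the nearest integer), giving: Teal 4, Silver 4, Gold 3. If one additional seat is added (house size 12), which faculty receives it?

Teal

Priority for the next seat is population ÷ (current seats + 0.5).
Priorities: Teal 59.111, Silver 57.111, Gold 54.857.
Highest priority: Teal.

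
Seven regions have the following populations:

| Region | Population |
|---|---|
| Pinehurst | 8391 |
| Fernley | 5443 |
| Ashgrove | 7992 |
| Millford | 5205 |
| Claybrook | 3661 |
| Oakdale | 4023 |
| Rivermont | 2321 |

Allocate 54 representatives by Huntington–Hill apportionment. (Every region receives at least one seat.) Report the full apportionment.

Pinehurst: 12, Fernley: 8, Ashgrove: 12, Millford: 8, Claybrook: 5, Oakdale: 6, Rivermont: 3

With divisor 684: modified quotas Pinehurst 12.268, Fernley 7.958, Ashgrove 11.684, Millford 7.610, Claybrook 5.352, Oakdale 5.882, Rivermont 3.393.
Geometric-mean thresholds: Pinehurst √(12·13)=12.490, Fernley √(7·8)=7.483, Ashgrove √(11·12)=11.489, Millford √(7·8)=7.483, Claybrook √(5·6)=5.477, Oakdale √(5·6)=5.477, Rivermont √(3·4)=3.464.
Each quota rounded against its threshold gives Pinehurst 12, Fernley 8, Ashgrove 12, Millford 8, Claybrook 5, Oakdale 6, Rivermont 3 (total 54).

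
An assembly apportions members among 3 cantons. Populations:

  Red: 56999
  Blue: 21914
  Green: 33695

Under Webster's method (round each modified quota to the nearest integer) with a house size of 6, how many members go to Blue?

Standard divisor 112608/6 ≈ 18768; standard quotas: Red 3.037, Blue 1.168, Green 1.795.
Rounding to the nearest integer gives Red 3, Blue 1, Green 2 — total 6, matching the house size, so no adjustment is needed.
Blue receives 1.

1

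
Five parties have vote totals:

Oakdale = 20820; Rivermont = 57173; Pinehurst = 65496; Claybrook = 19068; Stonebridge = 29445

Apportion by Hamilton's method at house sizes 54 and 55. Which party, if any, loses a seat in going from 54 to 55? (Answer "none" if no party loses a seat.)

At 54 seats: Oakdale 6, Rivermont 16, Pinehurst 19, Claybrook 5, Stonebridge 8.
At 55 seats: Oakdale 6, Rivermont 16, Pinehurst 19, Claybrook 6, Stonebridge 8.
No party's allocation decreased.

none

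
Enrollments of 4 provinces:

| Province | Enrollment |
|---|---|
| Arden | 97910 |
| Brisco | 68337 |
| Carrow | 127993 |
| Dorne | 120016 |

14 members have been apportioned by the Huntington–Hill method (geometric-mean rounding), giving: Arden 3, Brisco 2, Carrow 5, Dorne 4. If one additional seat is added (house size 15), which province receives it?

Priority for the next seat is population ÷ (√(s·(s+1))).
Priorities: Arden 28264.182, Brisco 27898.463, Carrow 23368.218, Dorne 26836.393.
Highest priority: Arden.

Arden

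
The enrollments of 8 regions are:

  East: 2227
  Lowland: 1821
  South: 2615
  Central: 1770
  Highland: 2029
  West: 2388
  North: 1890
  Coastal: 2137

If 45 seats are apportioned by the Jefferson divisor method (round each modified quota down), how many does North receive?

5

Standard divisor 16877/45 ≈ 375.044; standard quotas: East 5.938, Lowland 4.855, South 6.973, Central 4.719, Highland 5.410, West 6.367, North 5.039, Coastal 5.698.
Rounding down gives 5, 4, 6, 4, 5, 6, 5, 5 = 40 seats, so the divisor must be adjusted.
With modified divisor 350: modified quotas East 6.363, Lowland 5.203, South 7.471, Central 5.057, Highland 5.797, West 6.823, North 5.400, Coastal 6.106.
Rounding down: East 6, Lowland 5, South 7, Central 5, Highland 5, West 6, North 5, Coastal 6 (total 45).
North receives 5.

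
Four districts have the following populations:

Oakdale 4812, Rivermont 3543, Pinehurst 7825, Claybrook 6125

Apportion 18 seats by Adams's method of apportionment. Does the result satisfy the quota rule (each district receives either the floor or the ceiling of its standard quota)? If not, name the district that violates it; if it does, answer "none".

none

Standard quotas: Oakdale 3.883, Rivermont 2.859, Pinehurst 6.315, Claybrook 4.943.
Adams allocation: Oakdale 4, Rivermont 3, Pinehurst 6, Claybrook 5.
Every allocation lies between the lower and upper quota.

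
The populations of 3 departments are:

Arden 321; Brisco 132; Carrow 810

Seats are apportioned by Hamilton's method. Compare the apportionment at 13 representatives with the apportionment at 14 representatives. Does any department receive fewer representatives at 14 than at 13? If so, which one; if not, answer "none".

Brisco

At 13 seats: Arden 3, Brisco 2, Carrow 8.
At 14 seats: Arden 4, Brisco 1, Carrow 9.
Brisco drops from 2 to 1.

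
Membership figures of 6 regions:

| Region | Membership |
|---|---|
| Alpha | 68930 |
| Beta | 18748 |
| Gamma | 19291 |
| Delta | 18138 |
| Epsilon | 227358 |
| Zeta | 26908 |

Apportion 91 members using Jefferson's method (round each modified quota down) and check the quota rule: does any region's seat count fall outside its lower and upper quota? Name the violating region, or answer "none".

Standard quotas: Alpha 16.534, Beta 4.497, Gamma 4.627, Delta 4.351, Epsilon 54.536, Zeta 6.454.
Jefferson allocation: Alpha 17, Beta 4, Gamma 4, Delta 4, Epsilon 56, Zeta 6.
Epsilon has quota 54.536 (lower 54, upper 55) but receives 56 — outside the quota interval.

Epsilon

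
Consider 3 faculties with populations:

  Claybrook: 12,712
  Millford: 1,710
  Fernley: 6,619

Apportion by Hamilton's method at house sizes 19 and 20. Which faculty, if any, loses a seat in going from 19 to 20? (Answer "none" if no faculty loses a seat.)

At 19 seats: Claybrook 11, Millford 2, Fernley 6.
At 20 seats: Claybrook 12, Millford 2, Fernley 6.
No faculty's allocation decreased.

none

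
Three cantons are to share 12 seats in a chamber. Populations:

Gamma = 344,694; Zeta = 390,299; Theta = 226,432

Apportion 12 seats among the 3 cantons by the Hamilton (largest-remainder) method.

Gamma 4, Zeta 5, Theta 3

The standard divisor is 961425/12 ≈ 80118.75.
Standard quotas: Gamma 4.3023, Zeta 4.8715, Theta 2.8262.
Lower quotas: Gamma 4, Zeta 4, Theta 2 (sum 10, leaving 2 seats).
Remainders in descending order: Zeta 0.8715, Theta 0.8262, Gamma 0.3023.
Largest remainders: Zeta, Theta receive the extra seats.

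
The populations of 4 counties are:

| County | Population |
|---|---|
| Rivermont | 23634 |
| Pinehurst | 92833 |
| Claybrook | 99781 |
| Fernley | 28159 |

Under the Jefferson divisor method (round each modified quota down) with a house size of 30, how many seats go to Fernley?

3

Standard divisor 244407/30 ≈ 8146.9; standard quotas: Rivermont 2.901, Pinehurst 11.395, Claybrook 12.248, Fernley 3.456.
Rounding down gives 2, 11, 12, 3 = 28 seats, so the divisor must be adjusted.
With modified divisor 7700: modified quotas Rivermont 3.069, Pinehurst 12.056, Claybrook 12.959, Fernley 3.657.
Rounding down: Rivermont 3, Pinehurst 12, Claybrook 12, Fernley 3 (total 30).
Fernley receives 3.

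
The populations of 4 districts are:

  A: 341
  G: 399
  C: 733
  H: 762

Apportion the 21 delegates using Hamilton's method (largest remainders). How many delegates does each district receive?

Total 2235; standard divisor 2235/21 ≈ 106.429.
Standard quotas: A 3.204, G 3.749, C 6.887, H 7.160.
Lower quotas: A 3, G 3, C 6, H 7 (sum 19, leaving 2 seats).
Remainders in descending order: C 0.887, G 0.749, A 0.204, H 0.160.
Largest remainders: C, G receive the extra seats.

A 3, G 4, C 7, H 7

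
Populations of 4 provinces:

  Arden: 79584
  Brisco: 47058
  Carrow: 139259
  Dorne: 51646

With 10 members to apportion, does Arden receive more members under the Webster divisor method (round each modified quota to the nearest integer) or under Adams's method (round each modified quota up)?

Webster

Webster: Arden 3, Brisco 1, Carrow 4, Dorne 2.
Adams: Arden 2, Brisco 2, Carrow 4, Dorne 2.
Arden gets 3 under Webster and 2 under Adams.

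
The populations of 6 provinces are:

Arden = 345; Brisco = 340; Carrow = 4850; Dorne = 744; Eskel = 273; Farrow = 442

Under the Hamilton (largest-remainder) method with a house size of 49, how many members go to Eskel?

Total 6994; standard divisor 6994/49 ≈ 142.735.
Standard quotas: Arden 2.417, Brisco 2.382, Carrow 33.979, Dorne 5.212, Eskel 1.913, Farrow 3.097.
Lower quotas: Arden 2, Brisco 2, Carrow 33, Dorne 5, Eskel 1, Farrow 3 (sum 46, leaving 3 seats).
Remainders in descending order: Carrow 0.979, Eskel 0.913, Arden 0.417, Brisco 0.382, Dorne 0.212, Farrow 0.097.
Largest remainders: Carrow, Eskel, Arden receive the extra seats.
Eskel receives 2.

2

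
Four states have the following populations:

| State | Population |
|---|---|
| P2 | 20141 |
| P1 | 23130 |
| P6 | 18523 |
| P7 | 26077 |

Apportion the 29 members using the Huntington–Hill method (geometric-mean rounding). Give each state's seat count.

P2 7, P1 8, P6 6, P7 8

With divisor 3082: modified quotas P2 6.535, P1 7.505, P6 6.010, P7 8.461.
Geometric-mean thresholds: P2 √(6·7)=6.481, P1 √(7·8)=7.483, P6 √(6·7)=6.481, P7 √(8·9)=8.485.
Each quota rounded against its threshold gives P2 7, P1 8, P6 6, P7 8 (total 29).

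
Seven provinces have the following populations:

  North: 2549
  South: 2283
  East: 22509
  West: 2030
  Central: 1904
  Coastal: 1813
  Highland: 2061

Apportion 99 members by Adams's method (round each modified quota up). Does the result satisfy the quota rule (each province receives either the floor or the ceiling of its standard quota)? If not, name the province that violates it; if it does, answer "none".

Standard quotas: North 7.179, South 6.430, East 63.398, West 5.718, Central 5.363, Coastal 5.106, Highland 5.805.
Adams allocation: North 7, South 7, East 62, West 6, Central 6, Coastal 5, Highland 6.
East has quota 63.398 (lower 63, upper 64) but receives 62 — outside the quota interval.

East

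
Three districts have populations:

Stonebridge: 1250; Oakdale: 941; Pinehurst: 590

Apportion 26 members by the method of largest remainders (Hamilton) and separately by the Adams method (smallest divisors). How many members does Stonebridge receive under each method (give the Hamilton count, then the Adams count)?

Hamilton: Stonebridge 12, Oakdale 9, Pinehurst 5.
Adams: Stonebridge 11, Oakdale 9, Pinehurst 6.
Stonebridge gets 12 under Hamilton and 11 under Adams.

12 and 11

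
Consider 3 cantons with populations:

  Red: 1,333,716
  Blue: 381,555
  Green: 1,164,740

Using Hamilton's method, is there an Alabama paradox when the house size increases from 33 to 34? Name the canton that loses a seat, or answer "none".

At 33 seats: Red 15, Blue 5, Green 13.
At 34 seats: Red 16, Blue 4, Green 14.
Blue drops from 5 to 4.

Blue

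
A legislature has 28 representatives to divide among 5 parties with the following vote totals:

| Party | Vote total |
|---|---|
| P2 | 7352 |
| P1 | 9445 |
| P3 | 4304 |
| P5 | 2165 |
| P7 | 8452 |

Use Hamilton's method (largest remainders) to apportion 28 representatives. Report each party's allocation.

Standard divisor: 31718 ÷ 28 ≈ 1132.786.
Standard quotas: P2 6.4902, P1 8.3379, P3 3.7995, P5 1.9112, P7 7.4613.
Lower quotas: P2 6, P1 8, P3 3, P5 1, P7 7 (sum 25, leaving 3 seats).
Remainders in descending order: P5 0.9112, P3 0.7995, P2 0.4902, P7 0.4613, P1 0.3379.
The surplus seats go to P5, P3, P2.

P2: 7, P1: 8, P3: 4, P5: 2, P7: 7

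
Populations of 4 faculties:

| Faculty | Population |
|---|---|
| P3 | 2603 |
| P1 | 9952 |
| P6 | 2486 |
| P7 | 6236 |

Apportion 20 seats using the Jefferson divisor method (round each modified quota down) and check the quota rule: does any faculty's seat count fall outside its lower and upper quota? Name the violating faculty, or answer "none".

Standard quotas: P3 2.447, P1 9.355, P6 2.337, P7 5.862.
Jefferson allocation: P3 2, P1 10, P6 2, P7 6.
Every allocation lies between the lower and upper quota.

none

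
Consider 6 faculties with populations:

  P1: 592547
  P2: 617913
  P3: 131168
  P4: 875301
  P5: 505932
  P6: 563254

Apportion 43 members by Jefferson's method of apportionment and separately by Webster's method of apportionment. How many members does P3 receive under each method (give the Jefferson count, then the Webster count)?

Jefferson: P1 8, P2 8, P3 1, P4 12, P5 7, P6 7.
Webster: P1 8, P2 8, P3 2, P4 11, P5 7, P6 7.
P3 gets 1 under Jefferson and 2 under Webster.

1 and 2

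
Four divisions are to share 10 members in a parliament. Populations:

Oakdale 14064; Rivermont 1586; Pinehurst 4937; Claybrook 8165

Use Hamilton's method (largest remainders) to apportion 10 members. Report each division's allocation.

Standard divisor: 28752 ÷ 10 ≈ 2875.2.
Standard quotas: Oakdale 4.8915, Rivermont 0.5516, Pinehurst 1.7171, Claybrook 2.8398.
Lower quotas: Oakdale 4, Rivermont 0, Pinehurst 1, Claybrook 2 (sum 7, leaving 3 seats).
Remainders in descending order: Oakdale 0.8915, Claybrook 0.8398, Pinehurst 0.7171, Rivermont 0.5516.
The surplus seats go to Oakdale, Claybrook, Pinehurst.

Oakdale=5; Rivermont=0; Pinehurst=2; Claybrook=3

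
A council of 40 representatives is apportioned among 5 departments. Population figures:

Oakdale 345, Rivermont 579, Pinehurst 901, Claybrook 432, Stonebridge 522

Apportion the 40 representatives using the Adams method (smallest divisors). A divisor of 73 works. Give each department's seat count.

Oakdale 5, Rivermont 8, Pinehurst 13, Claybrook 6, Stonebridge 8

With modified divisor 73: modified quotas Oakdale 4.726, Rivermont 7.932, Pinehurst 12.342, Claybrook 5.918, Stonebridge 7.151.
Rounding up: Oakdale 5, Rivermont 8, Pinehurst 13, Claybrook 6, Stonebridge 8 (total 40).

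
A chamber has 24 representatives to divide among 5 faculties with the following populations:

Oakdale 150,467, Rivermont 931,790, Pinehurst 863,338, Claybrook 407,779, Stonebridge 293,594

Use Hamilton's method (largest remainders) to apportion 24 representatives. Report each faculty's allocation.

Standard divisor: 2646968 ÷ 24 ≈ 110290.333.
Standard quotas: Oakdale 1.3643, Rivermont 8.4485, Pinehurst 7.8279, Claybrook 3.6973, Stonebridge 2.6620.
Lower quotas: Oakdale 1, Rivermont 8, Pinehurst 7, Claybrook 3, Stonebridge 2 (sum 21, leaving 3 seats).
Remainders in descending order: Pinehurst 0.8279, Claybrook 0.6973, Stonebridge 0.6620, Rivermont 0.4485, Oakdale 0.3643.
The surplus seats go to Pinehurst, Claybrook, Stonebridge.

Oakdale 1, Rivermont 8, Pinehurst 8, Claybrook 4, Stonebridge 3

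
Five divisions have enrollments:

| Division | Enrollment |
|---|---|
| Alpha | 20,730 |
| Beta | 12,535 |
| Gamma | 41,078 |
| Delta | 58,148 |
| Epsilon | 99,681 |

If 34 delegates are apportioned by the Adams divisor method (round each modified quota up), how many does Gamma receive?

Standard divisor 232172/34 ≈ 6828.588; standard quotas: Alpha 3.036, Beta 1.836, Gamma 6.016, Delta 8.515, Epsilon 14.598.
Rounding up gives 4, 2, 7, 9, 15 = 37 seats, so the divisor must be adjusted.
With modified divisor 7200: modified quotas Alpha 2.879, Beta 1.741, Gamma 5.705, Delta 8.076, Epsilon 13.845.
Rounding up: Alpha 3, Beta 2, Gamma 6, Delta 9, Epsilon 14 (total 34).
Gamma receives 6.

6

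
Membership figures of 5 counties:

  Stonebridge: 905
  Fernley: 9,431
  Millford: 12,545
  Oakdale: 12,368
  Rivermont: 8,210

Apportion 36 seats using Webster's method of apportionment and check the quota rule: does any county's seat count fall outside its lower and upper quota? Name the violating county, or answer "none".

none

Standard quotas: Stonebridge 0.750, Fernley 7.812, Millford 10.392, Oakdale 10.245, Rivermont 6.801.
Webster allocation: Stonebridge 1, Fernley 8, Millford 10, Oakdale 10, Rivermont 7.
Every allocation lies between the lower and upper quota.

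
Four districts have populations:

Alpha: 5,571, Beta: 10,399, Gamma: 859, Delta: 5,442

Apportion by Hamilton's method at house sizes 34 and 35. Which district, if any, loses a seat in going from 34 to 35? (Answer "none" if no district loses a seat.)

none

At 34 seats: Alpha 9, Beta 16, Gamma 1, Delta 8.
At 35 seats: Alpha 9, Beta 16, Gamma 1, Delta 9.
No district's allocation decreased.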